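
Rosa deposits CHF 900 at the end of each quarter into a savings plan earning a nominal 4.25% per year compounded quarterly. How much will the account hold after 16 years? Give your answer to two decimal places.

Periodic rate i = 0.0425/4 = 0.010625; n = 16 × 4 = 64 periods.
Accumulation factor s(64|0.010625) = 90.993872; FV = 900 × 90.993872 = 81,894.4850

CHF 81,894.49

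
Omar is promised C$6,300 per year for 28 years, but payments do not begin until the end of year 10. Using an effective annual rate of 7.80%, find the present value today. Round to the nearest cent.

Value one period before first payment (t=9): 6300 × [1 − (1+0.078)^(−28)] / 0.078 = 6300 × 11.255276 = 70,908.2379
Discount back 9 years: 70,908.2379 × (1+0.078)^(−9) = 70,908.2379 × 0.508664 = 36,068.4804

C$36,068.48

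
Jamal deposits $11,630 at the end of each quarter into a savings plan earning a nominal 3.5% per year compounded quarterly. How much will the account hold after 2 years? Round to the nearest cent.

i = 0.035/4 = 0.00875 per quarter; n = 2·4 = 8.
FV = PMT · [(1+i)^n − 1] / i = 11630 · 8.249335 = 95,939.7628

$95,939.76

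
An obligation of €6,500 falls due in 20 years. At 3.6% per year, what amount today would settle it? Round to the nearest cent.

€3,204.19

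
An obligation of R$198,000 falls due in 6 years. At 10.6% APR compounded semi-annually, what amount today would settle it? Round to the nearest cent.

Periodic rate i = 0.106/2 = 0.053; n = 6 × 2 = 12 periods.
Discount factor = (1+0.053)^(−12) = 0.538096; PV = 198,000 × 0.538096 = 106,542.9545

R$106,542.95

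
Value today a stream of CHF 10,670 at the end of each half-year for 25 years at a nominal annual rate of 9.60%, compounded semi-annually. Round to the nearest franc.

CHF 200,968

Periodic rate i = 0.096/2 = 0.048; n = 25 × 2 = 50 periods.
PV = PMT · [1 − (1+i)^(−n)] / i = 10670 · 18.834877 = 200,968.1392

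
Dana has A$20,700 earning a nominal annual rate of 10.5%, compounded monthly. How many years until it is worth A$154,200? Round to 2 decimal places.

19.21 years

Periodic rate i = 0.105/12 = 0.00875.
n = ln(154200/20700) / ln(1+0.00875) = ln(7.44928) / 0.008712 = 230.5017 months
= 230.5017/12 years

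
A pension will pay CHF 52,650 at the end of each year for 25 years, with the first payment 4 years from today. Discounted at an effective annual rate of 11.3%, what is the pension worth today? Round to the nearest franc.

CHF 314,684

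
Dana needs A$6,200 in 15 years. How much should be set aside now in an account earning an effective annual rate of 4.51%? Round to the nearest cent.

A$3,199.07

PV = 6,200 / (1 + 0.0451)^15 = 6,200 / 1.938062 = 3,199.0717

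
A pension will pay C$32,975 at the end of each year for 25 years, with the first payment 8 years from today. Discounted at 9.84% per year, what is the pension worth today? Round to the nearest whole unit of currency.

C$157,098

Value one period before first payment (t=7): 32975 × [1 − (1+0.0984)^(−25)] / 0.0984 = 32975 × 9.189873 = 303,036.0549
PV₀ = 303,036.0549 / (1+0.0984)^7 = 303,036.0549 / 1.928962 = 157,097.9919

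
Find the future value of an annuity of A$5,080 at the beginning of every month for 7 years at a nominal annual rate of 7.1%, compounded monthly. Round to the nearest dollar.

A$553,939

i = 0.071/12 = 0.00591667 per month; n = 7·12 = 84.
FV = PMT · [(1+i)^n − 1] / i × (1+i) = 5080 · 109.043112 = 553,939.0085
Payments are at the start of each period, so multiply by (1+i).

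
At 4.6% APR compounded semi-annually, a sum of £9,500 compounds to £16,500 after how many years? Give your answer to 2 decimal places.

Periodic rate i = 0.046/2 = 0.023.
n = ln(16500/9500) / ln(1+0.023) = ln(1.73684) / 0.022739 = 24.2780 half-years
= 24.2780/2 years

12.14 years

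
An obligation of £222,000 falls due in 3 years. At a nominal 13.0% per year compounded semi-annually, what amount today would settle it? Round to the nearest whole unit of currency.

£152,144

Periodic rate i = 0.13/2 = 0.065; n = 3 × 2 = 6 periods.
PV = 222,000 / (1 + 0.065)^6 = 222,000 / 1.459142 = 152,144.1744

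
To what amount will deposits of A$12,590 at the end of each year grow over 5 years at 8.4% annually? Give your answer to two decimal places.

A$74,451.89

FV = PMT · [(1+i)^n − 1] / i = 12590 · 5.913573 = 74,451.8879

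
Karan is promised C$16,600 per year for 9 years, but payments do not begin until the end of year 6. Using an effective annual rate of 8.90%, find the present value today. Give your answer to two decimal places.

Value one period before first payment (t=5): 16600 × [1 − (1+0.089)^(−9)] / 0.089 = 16600 × 6.019697 = 99,926.9688
Discount back 5 years: 99,926.9688 × (1+0.089)^(−5) = 99,926.9688 × 0.652921 = 65,244.4110

C$65,244.41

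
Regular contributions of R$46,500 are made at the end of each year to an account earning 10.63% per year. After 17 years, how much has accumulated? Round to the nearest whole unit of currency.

FV = 46500 × [(1+0.1063)^17 − 1] / 0.1063 = 46500 × 42.989641 = 1,999,018.3087

R$1,999,018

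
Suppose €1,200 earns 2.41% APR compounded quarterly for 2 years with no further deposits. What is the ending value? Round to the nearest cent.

Periodic rate i = 0.0241/4 = 0.006025; n = 2 × 4 = 8 periods.
FV = PV·(1+i)^n = 1,200 × 1.049229 = 1,259.0745

€1,259.07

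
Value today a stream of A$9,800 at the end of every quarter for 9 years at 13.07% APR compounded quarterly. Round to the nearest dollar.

i = 0.1307/4 = 0.032675 per quarter; n = 9·4 = 36.
Annuity factor a(36|0.032675) = 20.986266; PV = 9800 × 20.986266 = 205,665.4066

A$205,665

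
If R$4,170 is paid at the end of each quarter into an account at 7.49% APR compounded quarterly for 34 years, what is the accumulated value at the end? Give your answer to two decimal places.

R$2,553,570.79

With 4 periods per year: i = 0.018725, n = 136.
FV = PMT · [(1+i)^n − 1] / i = 4170 · 612.367097 = 2,553,570.7939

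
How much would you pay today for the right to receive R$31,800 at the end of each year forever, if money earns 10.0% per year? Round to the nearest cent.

R$318,000.00

PV = PMT / i = 31800 / 0.1 = 318,000.0000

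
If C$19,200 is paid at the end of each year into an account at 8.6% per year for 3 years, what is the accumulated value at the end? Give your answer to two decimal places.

FV = 19200 × [(1+0.086)^3 − 1] / 0.086 = 19200 × 3.265396 = 62,695.6032

C$62,695.60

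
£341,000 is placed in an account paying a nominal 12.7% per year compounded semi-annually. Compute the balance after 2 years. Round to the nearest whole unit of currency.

£436,219

With 2 periods per year: i = 0.0635, n = 4.
FV = PV·(1+i)^n = 341,000 × 1.279234 = 436,218.7771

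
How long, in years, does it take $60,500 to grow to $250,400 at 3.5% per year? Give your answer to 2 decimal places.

41.29 years

(1+i)^n = 250400/60500 = 4.13884, so n = ln 4.13884 / ln 1.035 = 41.2895 years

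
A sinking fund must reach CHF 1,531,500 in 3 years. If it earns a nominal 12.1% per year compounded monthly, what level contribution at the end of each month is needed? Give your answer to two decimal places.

i = 0.121/12 = 0.0100833 per month; n = 3·12 = 36.
FV-annuity factor = 43.142949; PMT = 1.5315e+06 / 43.142949 = 35,498.2689

CHF 35,498.27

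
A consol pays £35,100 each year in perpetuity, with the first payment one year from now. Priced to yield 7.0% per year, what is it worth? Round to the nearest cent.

PV = PMT / i = 35100 / 0.07 = 501,428.5714

£501,428.57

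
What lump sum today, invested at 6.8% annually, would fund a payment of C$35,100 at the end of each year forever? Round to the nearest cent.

PV = PMT / i = 35100 / 0.068 = 516,176.4706

C$516,176.47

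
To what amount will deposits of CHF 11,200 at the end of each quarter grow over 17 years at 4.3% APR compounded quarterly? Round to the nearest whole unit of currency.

i = 0.043/4 = 0.01075 per quarter; n = 17·4 = 68.
FV = PMT · [(1+i)^n − 1] / i = 11200 · 99.448291 = 1,113,820.8570

CHF 1,113,821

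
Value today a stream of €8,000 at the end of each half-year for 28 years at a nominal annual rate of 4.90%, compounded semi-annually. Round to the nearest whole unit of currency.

€242,342

Periodic rate i = 0.049/2 = 0.0245; n = 28 × 2 = 56 periods.
PV = PMT · [1 − (1+i)^(−n)] / i = 8000 · 30.292735 = 242,341.8762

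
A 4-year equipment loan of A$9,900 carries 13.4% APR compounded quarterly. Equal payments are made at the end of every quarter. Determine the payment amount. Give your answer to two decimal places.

Periodic rate i = 0.134/4 = 0.0335; n = 4 × 4 = 16 periods.
PMT = 9900 / ( [1 − (1+0.0335)^(−16)] / 0.0335 ) = 9900 / 12.231493 = 809.3861

A$809.39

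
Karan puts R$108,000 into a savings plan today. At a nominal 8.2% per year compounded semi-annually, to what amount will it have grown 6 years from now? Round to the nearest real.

R$174,917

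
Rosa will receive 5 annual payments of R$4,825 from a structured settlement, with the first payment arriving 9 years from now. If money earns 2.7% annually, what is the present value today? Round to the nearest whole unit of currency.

PV at t=8 (ordinary 5-year annuity): 4825 × a(5|0.027) = 4825 × 4.619201 = 22,287.6461
Discount back 8 years: 22,287.6461 × (1+0.027)^(−8) = 22,287.6461 × 0.808047 = 18,009.4585

R$18,009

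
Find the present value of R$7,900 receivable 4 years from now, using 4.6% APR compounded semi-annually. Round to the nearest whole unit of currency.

R$6,586

Periodic rate i = 0.046/2 = 0.023; n = 4 × 2 = 8 periods.
PV = FV·(1+i)^(−n) = 7,900 × 0.833671 = 6,586.0045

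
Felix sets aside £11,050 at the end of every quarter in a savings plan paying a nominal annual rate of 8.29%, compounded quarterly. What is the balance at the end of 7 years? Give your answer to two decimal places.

£413,746.41

With 4 periods per year: i = 0.020725, n = 28.
FV = 11050 × [(1+0.020725)^28 − 1] / 0.020725 = 11050 × 37.443114 = 413,746.4131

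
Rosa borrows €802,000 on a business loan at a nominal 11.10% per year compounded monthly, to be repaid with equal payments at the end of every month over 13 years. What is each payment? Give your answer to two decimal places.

€9,732.88

Periodic rate i = 0.111/12 = 0.00925; n = 13 × 12 = 156 periods.
PMT = 802000 / ( [1 − (1+0.00925)^(−156)] / 0.00925 ) = 802000 / 82.401072 = 9,732.8831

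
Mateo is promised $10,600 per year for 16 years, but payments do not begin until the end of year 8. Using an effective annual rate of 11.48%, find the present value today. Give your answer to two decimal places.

$35,567.57

Value one period before first payment (t=7): 10600 × [1 − (1+0.1148)^(−16)] / 0.1148 = 10600 × 7.180043 = 76,108.4520
PV₀ = 76,108.4520 / (1+0.1148)^7 = 76,108.4520 / 2.139827 = 35,567.5678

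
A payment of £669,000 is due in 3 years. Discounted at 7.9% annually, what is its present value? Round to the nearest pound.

PV = 669,000 / (1 + 0.079)^3 = 669,000 / 1.256216 = 532,551.7102

£532,552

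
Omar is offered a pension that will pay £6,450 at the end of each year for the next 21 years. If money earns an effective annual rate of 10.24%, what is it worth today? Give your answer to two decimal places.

£54,857.42

PV = PMT · [1 − (1+i)^(−n)] / i = 6450 · 8.505027 = 54,857.4216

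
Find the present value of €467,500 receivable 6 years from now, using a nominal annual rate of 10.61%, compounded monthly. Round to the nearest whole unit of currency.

€248,042

i = 0.1061/12 = 0.00884167 per month; n = 6·12 = 72.
PV = 467,500 / (1 + 0.00884167)^72 = 467,500 / 1.884763 = 248,041.7731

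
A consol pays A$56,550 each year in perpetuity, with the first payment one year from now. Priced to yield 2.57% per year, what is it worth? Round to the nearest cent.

PV = PMT / i = 56550 / 0.0257 = 2,200,389.1051

A$2,200,389.11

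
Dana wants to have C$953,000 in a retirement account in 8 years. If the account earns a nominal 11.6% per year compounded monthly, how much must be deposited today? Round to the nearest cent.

C$378,445.30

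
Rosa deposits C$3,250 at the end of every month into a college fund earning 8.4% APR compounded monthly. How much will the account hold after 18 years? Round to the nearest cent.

With 12 periods per year: i = 0.007, n = 216.
FV = PMT · [(1+i)^n − 1] / i = 3250 · 501.709163 = 1,630,554.7805

C$1,630,554.78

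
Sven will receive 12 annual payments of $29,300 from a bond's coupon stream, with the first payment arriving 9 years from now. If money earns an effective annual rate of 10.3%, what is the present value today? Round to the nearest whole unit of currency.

$89,803

PV at t=8 (ordinary 12-year annuity): 29300 × a(12|0.103) = 29300 × 6.714705 = 196,740.8438
PV₀ = 196,740.8438 / (1+0.103)^8 = 196,740.8438 / 2.190807 = 89,802.9142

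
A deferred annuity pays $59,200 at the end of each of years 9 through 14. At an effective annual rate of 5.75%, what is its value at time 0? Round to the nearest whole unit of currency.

$187,597

PV at t=8 (ordinary 6-year annuity): 59200 × a(6|0.0575) = 59200 × 4.956187 = 293,406.2517
PV₀ = 293,406.2517 / (1+0.0575)^8 = 293,406.2517 / 1.564023 = 187,597.2012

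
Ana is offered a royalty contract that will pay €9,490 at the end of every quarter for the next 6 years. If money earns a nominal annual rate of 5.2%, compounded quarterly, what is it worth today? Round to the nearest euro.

€194,578

i = 0.052/4 = 0.013 per quarter; n = 6·4 = 24.
PV = 9490 × [1 − (1+0.013)^(−24)] / 0.013 = 9490 × 20.503483 = 194,578.0499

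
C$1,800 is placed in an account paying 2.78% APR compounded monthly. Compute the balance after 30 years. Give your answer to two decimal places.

C$4,140.52

With 12 periods per year: i = 0.00231667, n = 360.
1,800 × (1+0.00231667)^360 = 1,800 × 2.300291 = 4,140.5230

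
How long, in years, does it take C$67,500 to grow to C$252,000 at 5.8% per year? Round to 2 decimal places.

23.36 years

(1+i)^n = 252000/67500 = 3.73333, so n = ln 3.73333 / ln 1.058 = 23.3646 years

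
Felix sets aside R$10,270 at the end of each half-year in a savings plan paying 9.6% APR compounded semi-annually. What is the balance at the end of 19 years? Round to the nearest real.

Periodic rate i = 0.096/2 = 0.048; n = 19 × 2 = 38 periods.
Accumulation factor s(38|0.048) = 102.900225; FV = 10270 × 102.900225 = 1,056,785.3127

R$1,056,785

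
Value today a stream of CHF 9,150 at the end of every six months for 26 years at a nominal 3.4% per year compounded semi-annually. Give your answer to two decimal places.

CHF 314,217.45

Periodic rate i = 0.034/2 = 0.017; n = 26 × 2 = 52 periods.
PV = 9150 × [1 − (1+0.017)^(−52)] / 0.017 = 9150 × 34.340705 = 314,217.4462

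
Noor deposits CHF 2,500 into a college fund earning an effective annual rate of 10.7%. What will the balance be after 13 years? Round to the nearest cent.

FV = PV·(1+i)^n = 2,500 × 3.749031 = 9,372.5784

CHF 9,372.58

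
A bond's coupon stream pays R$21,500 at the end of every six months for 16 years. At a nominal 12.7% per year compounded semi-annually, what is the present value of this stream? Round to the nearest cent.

R$291,369.32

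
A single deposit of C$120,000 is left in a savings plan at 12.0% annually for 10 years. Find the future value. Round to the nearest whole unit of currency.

C$372,702

120,000 × (1+0.12)^10 = 120,000 × 3.105848 = 372,701.7850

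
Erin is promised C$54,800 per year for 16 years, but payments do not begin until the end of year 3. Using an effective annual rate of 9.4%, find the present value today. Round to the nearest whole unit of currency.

C$371,398

Value one period before first payment (t=2): 54800 × [1 − (1+0.094)^(−16)] / 0.094 = 54800 × 8.111357 = 444,502.3909
PV₀ = 444,502.3909 / (1+0.094)^2 = 444,502.3909 / 1.196836 = 371,397.9116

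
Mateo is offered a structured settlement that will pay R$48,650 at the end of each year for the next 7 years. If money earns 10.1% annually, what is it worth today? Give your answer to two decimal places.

PV = 48650 × [1 − (1+0.101)^(−7)] / 0.101 = 48650 × 4.852432 = 236,070.7971

R$236,070.80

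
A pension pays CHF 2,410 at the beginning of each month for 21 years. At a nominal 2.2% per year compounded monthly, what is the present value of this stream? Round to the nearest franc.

CHF 486,893

i = 0.022/12 = 0.00183333 per month; n = 21·12 = 252.
PV = 2410 × [1 − (1+0.00183333)^(−252)] / 0.00183333 × (1+i) = 2410 × 202.030319 = 486,893.0694
(annuity-due: payments at period start, so ×(1+i).)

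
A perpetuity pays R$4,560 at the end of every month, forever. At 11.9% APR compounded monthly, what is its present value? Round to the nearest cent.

R$459,831.93

Periodic rate i = 0.119/12 = 0.00991667.
PV = PMT / i = 4560 / 0.00991667 = 459,831.9328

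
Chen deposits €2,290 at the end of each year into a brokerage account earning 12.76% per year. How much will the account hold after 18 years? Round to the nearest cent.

FV = PMT · [(1+i)^n − 1] / i = 2290 · 60.230625 = 137,928.1304

€137,928.13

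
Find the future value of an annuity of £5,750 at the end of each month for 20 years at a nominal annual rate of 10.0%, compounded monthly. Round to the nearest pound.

£4,366,371

With 12 periods per year: i = 0.00833333, n = 240.
FV = PMT · [(1+i)^n − 1] / i = 5750 · 759.368836 = 4,366,370.8069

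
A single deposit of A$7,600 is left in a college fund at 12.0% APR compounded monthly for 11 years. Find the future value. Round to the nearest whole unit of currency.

Periodic rate i = 0.12/12 = 0.01; n = 11 × 12 = 132 periods.
FV = 7,600 × (1 + 0.01)^132 = 28,264.0851

A$28,264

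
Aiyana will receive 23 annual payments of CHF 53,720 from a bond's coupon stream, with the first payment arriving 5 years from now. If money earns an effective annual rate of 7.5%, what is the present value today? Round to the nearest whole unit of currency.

Value one period before first payment (t=4): 53720 × [1 − (1+0.075)^(−23)] / 0.075 = 53720 × 10.806689 = 580,535.3497
PV₀ = 580,535.3497 / (1+0.075)^4 = 580,535.3497 / 1.335469 = 434,705.1774

CHF 434,705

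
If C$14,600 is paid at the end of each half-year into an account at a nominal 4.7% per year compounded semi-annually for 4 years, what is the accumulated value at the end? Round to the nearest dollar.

C$126,872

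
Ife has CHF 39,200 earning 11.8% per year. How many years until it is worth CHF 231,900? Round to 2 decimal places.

15.94 years

n = ln(231900/39200) / ln(1+0.118) = ln(5.91582) / 0.111541 = 15.9370 years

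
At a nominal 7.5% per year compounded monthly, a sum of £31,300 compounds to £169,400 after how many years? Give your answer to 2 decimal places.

Periodic rate i = 0.075/12 = 0.00625.
(1+i)^n = 169400/31300 = 5.41214, so n = ln 5.41214 / ln 1.00625 = 271.0266 months
= 271.0266/12 years

22.59 years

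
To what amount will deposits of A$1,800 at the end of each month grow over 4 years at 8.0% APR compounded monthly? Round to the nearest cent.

A$101,429.85

i = 0.08/12 = 0.00666667 per month; n = 4·12 = 48.
FV = PMT · [(1+i)^n − 1] / i = 1800 · 56.349915 = 101,429.8471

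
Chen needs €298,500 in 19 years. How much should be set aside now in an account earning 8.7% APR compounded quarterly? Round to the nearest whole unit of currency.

Periodic rate i = 0.087/4 = 0.02175; n = 19 × 4 = 76 periods.
PV = 298,500 / (1 + 0.02175)^76 = 298,500 / 5.130895 = 58,176.9850

€58,177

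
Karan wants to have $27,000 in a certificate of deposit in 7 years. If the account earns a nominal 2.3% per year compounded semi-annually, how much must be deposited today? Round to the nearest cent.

With 2 periods per year: i = 0.0115, n = 14.
PV = FV·(1+i)^(−n) = 27,000 × 0.852075 = 23,006.0121

$23,006.01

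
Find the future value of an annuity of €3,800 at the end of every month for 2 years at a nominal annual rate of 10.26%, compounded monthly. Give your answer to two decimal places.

i = 0.1026/12 = 0.00855 per month; n = 2·12 = 24.
FV = 3800 × [(1+0.00855)^24 − 1] / 0.00855 = 3800 × 26.514634 = 100,755.6108

€100,755.61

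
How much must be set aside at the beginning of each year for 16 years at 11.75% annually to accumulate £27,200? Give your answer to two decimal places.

PMT = 27200 / ( [(1+0.1175)^16 − 1] / 0.1175 × (1+i) ) = 27200 / 46.745533 = 581.8738

£581.87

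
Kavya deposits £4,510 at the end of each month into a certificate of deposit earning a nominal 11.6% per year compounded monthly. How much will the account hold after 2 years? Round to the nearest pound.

£121,171

Periodic rate i = 0.116/12 = 0.00966667; n = 2 × 12 = 24 periods.
FV = 4510 × [(1+0.00966667)^24 − 1] / 0.00966667 = 4510 × 26.867113 = 121,170.6786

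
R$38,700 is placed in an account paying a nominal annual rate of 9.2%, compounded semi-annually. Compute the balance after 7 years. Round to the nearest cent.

With 2 periods per year: i = 0.046, n = 14.
38,700 × (1+0.046)^14 = 38,700 × 1.876911 = 72,636.4396

R$72,636.44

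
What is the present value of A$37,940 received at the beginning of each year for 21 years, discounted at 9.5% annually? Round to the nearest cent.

A$372,281.78

PV = PMT · [1 − (1+i)^(−n)] / i × (1+i) = 37940 · 9.812382 = 372,281.7775
(Beginning-of-period payments → annuity-due factor ×(1+i).)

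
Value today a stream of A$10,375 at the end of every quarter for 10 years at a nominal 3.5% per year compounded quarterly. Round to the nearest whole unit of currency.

A$348,883

With 4 periods per year: i = 0.00875, n = 40.
PV = 10375 × [1 − (1+0.00875)^(−40)] / 0.00875 = 10375 × 33.627233 = 348,882.5475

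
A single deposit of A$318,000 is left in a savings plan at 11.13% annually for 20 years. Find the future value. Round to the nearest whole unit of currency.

318,000 × (1+0.1113)^20 = 318,000 × 8.253274 = 2,624,541.2739

A$2,624,541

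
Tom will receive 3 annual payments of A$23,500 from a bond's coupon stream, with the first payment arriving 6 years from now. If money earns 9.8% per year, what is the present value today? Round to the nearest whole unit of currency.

Value one period before first payment (t=5): 23500 × [1 − (1+0.098)^(−3)] / 0.098 = 23500 × 2.495634 = 58,647.4083
PV₀ = 58,647.4083 / (1+0.098)^5 = 58,647.4083 / 1.595922 = 36,748.2891

A$36,748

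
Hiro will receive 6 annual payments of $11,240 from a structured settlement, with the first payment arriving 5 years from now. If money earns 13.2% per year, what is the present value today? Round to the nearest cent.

PV at t=4 (ordinary 6-year annuity): 11240 × a(6|0.132) = 11240 × 3.975384 = 44,683.3216
PV₀ = 44,683.3216 / (1+0.132)^4 = 44,683.3216 / 1.642047 = 27,211.9549

$27,211.95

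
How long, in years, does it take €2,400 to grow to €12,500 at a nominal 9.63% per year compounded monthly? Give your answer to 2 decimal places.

Periodic rate i = 0.0963/12 = 0.008025.
(1+i)^n = 12500/2400 = 5.20833, so n = ln 5.20833 / ln 1.00802 = 206.4639 months
= 206.4639/12 years

17.21 years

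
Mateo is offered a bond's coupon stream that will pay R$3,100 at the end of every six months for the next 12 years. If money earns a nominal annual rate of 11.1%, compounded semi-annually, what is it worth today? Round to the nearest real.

Periodic rate i = 0.111/2 = 0.0555; n = 12 × 2 = 24 periods.
PV = PMT · [1 − (1+i)^(−n)] / i = 3100 · 13.089580 = 40,577.6975

R$40,578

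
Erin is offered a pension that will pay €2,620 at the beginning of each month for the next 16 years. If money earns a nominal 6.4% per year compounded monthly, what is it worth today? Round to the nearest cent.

i = 0.064/12 = 0.00533333 per month; n = 16·12 = 192.
PV = PMT · [1 − (1+i)^(−n)] / i × (1+i) = 2620 · 120.614735 = 316,010.6053
Payments are at the start of each period, so multiply by (1+i).

€316,010.61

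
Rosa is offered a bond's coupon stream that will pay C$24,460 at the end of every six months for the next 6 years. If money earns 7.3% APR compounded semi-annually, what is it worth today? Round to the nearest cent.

Periodic rate i = 0.073/2 = 0.0365; n = 6 × 2 = 12 periods.
Annuity factor a(12|0.0365) = 9.578583; PV = 24460 × 9.578583 = 234,292.1439

C$234,292.14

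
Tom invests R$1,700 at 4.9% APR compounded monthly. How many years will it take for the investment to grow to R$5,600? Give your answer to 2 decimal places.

Periodic rate i = 0.049/12 = 0.00408333.
n = ln(5600/1700) / ln(1+0.00408333) = ln(3.29412) / 0.004075 = 292.5479 months
= 292.5479/12 years

24.38 years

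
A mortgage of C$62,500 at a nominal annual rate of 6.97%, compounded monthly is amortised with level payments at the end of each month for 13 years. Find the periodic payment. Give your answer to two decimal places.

C$610.28

i = 0.0697/12 = 0.00580833 per month; n = 13·12 = 156.
PMT = 62500 / ( [1 − (1+0.00580833)^(−156)] / 0.00580833 ) = 62500 / 102.411858 = 610.2809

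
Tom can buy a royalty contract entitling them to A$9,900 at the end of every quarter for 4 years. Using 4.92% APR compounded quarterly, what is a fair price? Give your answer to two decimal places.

With 4 periods per year: i = 0.0123, n = 16.
PV = 9900 × [1 − (1+0.0123)^(−16)] / 0.0123 = 9900 × 14.443780 = 142,993.4228

A$142,993.42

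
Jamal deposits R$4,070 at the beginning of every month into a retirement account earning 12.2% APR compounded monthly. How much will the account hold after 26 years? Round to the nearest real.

R$9,089,299

i = 0.122/12 = 0.0101667 per month; n = 26·12 = 312.
FV = 4070 × [(1+0.0101667)^312 − 1] / 0.0101667 × (1+i) = 4070 × 2233.242938 = 9,089,298.7585
Payments are at the start of each period, so multiply by (1+i).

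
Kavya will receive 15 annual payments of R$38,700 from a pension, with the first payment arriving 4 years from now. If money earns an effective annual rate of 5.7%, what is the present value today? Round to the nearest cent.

PV at t=3 (ordinary 15-year annuity): 38700 × a(15|0.057) = 38700 × 9.905496 = 383,342.6924
PV₀ = 383,342.6924 / (1+0.057)^3 = 383,342.6924 / 1.180932 = 324,610.2483

R$324,610.25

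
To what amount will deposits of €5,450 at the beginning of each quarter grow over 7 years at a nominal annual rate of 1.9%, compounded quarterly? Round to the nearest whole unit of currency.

€163,574

Periodic rate i = 0.019/4 = 0.00475; n = 7 × 4 = 28 periods.
FV = 5450 × [(1+0.00475)^28 − 1] / 0.00475 × (1+i) = 5450 × 30.013550 = 163,573.8499
(annuity-due: payments at period start, so ×(1+i).)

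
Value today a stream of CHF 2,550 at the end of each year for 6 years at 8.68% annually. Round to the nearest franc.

Annuity factor a(6|0.0868) = 4.529042; PV = 2550 × 4.529042 = 11,549.0570

CHF 11,549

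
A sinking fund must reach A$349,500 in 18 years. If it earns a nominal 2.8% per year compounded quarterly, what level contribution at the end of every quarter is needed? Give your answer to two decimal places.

i = 0.028/4 = 0.007 per quarter; n = 18·4 = 72.
PMT = 349500 / ( [(1+0.007)^72 − 1] / 0.007 ) = 349500 / 93.203638 = 3,749.8536

A$3,749.85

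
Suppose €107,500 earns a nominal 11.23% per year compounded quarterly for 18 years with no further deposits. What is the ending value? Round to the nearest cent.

With 4 periods per year: i = 0.028075, n = 72.
FV = PV·(1+i)^n = 107,500 × 7.341512 = 789,212.4904

€789,212.49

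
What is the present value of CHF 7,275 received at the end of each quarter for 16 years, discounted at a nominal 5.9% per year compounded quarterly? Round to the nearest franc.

CHF 299,996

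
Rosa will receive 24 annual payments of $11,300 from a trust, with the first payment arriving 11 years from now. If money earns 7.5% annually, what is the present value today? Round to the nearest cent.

$60,216.22

PV at t=10 (ordinary 24-year annuity): 11300 × a(24|0.075) = 11300 × 10.982967 = 124,107.5248
PV₀ = 124,107.5248 / (1+0.075)^10 = 124,107.5248 / 2.061032 = 60,216.2175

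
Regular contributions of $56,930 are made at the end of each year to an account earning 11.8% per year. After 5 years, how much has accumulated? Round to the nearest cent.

$360,233.06

FV = PMT · [(1+i)^n − 1] / i = 56930 · 6.327649 = 360,233.0597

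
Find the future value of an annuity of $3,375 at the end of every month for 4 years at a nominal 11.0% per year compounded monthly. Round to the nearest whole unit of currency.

With 12 periods per year: i = 0.00916667, n = 48.
FV = 3375 × [(1+0.00916667)^48 − 1] / 0.00916667 = 3375 × 59.956151 = 202,352.0085

$202,352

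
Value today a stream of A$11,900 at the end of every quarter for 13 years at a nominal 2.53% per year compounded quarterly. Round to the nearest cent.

i = 0.0253/4 = 0.006325 per quarter; n = 13·4 = 52.
PV = PMT · [1 − (1+i)^(−n)] / i = 11900 · 44.195915 = 525,931.3879

A$525,931.39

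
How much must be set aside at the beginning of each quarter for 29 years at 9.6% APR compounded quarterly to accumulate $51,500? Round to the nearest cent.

$82.33

i = 0.096/4 = 0.024 per quarter; n = 29·4 = 116.
FV-annuity factor × (1+i) = 625.498276; PMT = 51500 / 625.498276 = 82.3344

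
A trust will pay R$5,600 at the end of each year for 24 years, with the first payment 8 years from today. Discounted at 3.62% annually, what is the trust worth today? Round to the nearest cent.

R$69,235.30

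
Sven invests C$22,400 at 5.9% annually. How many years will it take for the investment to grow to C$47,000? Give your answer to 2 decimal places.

12.93 years

(1+i)^n = 47000/22400 = 2.09821, so n = ln 2.09821 / ln 1.059 = 12.9278 years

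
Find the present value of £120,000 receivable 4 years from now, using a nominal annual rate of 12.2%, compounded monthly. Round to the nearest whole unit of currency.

Periodic rate i = 0.122/12 = 0.0101667; n = 4 × 12 = 48 periods.
Discount factor = (1+0.0101667)^(−48) = 0.615367; PV = 120,000 × 0.615367 = 73,844.0711

£73,844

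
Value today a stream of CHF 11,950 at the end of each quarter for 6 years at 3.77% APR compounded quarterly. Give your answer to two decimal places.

With 4 periods per year: i = 0.009425, n = 24.
PV = 11950 × [1 − (1+0.009425)^(−24)] / 0.009425 = 11950 × 21.389508 = 255,604.6185

CHF 255,604.62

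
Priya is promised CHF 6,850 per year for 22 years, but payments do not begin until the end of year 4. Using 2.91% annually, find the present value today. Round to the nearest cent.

PV at t=3 (ordinary 22-year annuity): 6850 × a(22|0.0291) = 6850 × 16.081563 = 110,158.7062
Discount back 3 years: 110,158.7062 × (1+0.0291)^(−3) = 110,158.7062 × 0.917545 = 101,075.5451

CHF 101,075.55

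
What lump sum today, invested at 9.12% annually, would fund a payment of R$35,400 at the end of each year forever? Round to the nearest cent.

R$388,157.89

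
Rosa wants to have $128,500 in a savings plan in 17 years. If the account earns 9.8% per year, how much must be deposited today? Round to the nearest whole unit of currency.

PV = FV·(1+i)^(−n) = 128,500 × 0.204061 = 26,221.8510

$26,222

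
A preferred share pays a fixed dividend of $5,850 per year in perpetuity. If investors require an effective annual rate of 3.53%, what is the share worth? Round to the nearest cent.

PV = PMT / i = 5850 / 0.0353 = 165,722.3796

$165,722.38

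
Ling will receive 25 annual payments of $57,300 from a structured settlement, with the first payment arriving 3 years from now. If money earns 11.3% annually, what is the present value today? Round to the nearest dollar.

PV at t=2 (ordinary 25-year annuity): 57300 × a(25|0.113) = 57300 × 8.240662 = 472,189.9593
PV₀ = 472,189.9593 / (1+0.113)^2 = 472,189.9593 / 1.238769 = 381,176.7644

$381,177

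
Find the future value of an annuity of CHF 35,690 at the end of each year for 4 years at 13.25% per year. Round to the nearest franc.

CHF 173,723

FV = PMT · [(1+i)^n − 1] / i = 35690 · 4.867551 = 173,722.9024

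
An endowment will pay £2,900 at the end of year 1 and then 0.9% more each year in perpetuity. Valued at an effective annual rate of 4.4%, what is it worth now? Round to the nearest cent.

£82,857.14

PV = D₁/(r − g) = 2900/(0.044 − 0.009) = 82,857.1429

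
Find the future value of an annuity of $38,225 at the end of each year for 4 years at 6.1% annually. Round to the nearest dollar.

Accumulation factor s(4|0.061) = 4.381111; FV = 38225 × 4.381111 = 167,467.9672

$167,468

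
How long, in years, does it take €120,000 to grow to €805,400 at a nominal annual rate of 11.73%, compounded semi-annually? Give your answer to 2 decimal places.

Periodic rate i = 0.1173/2 = 0.05865.
(1+i)^n = 805400/120000 = 6.71167, so n = ln 6.71167 / ln 1.05865 = 33.4040 half-years
= 33.4040/2 years

16.70 years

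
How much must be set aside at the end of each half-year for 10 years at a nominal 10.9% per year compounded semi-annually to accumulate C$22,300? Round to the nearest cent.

C$642.97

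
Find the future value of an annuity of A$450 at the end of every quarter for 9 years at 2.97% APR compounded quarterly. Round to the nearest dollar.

Periodic rate i = 0.0297/4 = 0.007425; n = 9 × 4 = 36 periods.
FV = PMT · [(1+i)^n − 1] / i = 450 · 41.096686 = 18,493.5089

A$18,494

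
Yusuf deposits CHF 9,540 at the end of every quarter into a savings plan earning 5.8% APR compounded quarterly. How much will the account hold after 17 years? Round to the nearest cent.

CHF 1,093,204.92

With 4 periods per year: i = 0.0145, n = 68.
Accumulation factor s(68|0.0145) = 114.591711; FV = 9540 × 114.591711 = 1,093,204.9220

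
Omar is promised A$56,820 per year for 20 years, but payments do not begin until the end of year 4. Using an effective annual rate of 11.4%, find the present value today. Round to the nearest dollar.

PV at t=3 (ordinary 20-year annuity): 56820 × a(20|0.114) = 56820 × 7.759438 = 440,891.2928
PV₀ = 440,891.2928 / (1+0.114)^3 = 440,891.2928 / 1.382470 = 318,915.7365

A$318,916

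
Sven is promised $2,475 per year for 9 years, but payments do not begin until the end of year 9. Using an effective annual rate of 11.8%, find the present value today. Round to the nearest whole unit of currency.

Value one period before first payment (t=8): 2475 × [1 − (1+0.118)^(−9)] / 0.118 = 2475 × 5.369003 = 13,288.2828
Discount back 8 years: 13,288.2828 × (1+0.118)^(−8) = 13,288.2828 × 0.409700 = 5,444.2045

$5,444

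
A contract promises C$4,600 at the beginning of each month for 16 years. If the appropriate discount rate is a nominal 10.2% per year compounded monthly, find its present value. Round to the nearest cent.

C$438,317.79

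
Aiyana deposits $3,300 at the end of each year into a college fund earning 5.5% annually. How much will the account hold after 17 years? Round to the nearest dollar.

FV = PMT · [(1+i)^n − 1] / i = 3300 · 26.996403 = 89,088.1289

$89,088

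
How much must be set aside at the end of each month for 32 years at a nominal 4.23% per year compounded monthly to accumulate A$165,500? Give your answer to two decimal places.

i = 0.0423/12 = 0.003525 per month; n = 32·12 = 384.
PMT = 165500 / ( [(1+0.003525)^384 − 1] / 0.003525 ) = 165500 / 811.952898 = 203.8296

A$203.83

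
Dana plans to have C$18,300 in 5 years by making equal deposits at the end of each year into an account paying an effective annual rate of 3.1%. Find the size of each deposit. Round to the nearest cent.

C$3,440.00

FV-annuity factor = 5.319760; PMT = 18300 / 5.319760 = 3,440.0049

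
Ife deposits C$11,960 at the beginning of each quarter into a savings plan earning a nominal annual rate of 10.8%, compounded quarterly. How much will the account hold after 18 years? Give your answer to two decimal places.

C$2,642,566.22

Periodic rate i = 0.108/4 = 0.027; n = 18 × 4 = 72 periods.
Accumulation factor s(72|0.027) × (1+i) = 220.950353; FV = 11960 × 220.950353 = 2,642,566.2178
Payments are at the start of each period, so multiply by (1+i).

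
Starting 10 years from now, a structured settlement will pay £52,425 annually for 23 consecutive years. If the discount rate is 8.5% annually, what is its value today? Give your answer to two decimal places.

£250,644.71

PV at t=9 (ordinary 23-year annuity): 52425 × a(23|0.085) = 52425 × 9.962945 = 522,307.4042
PV₀ = 522,307.4042 / (1+0.085)^9 = 522,307.4042 / 2.083856 = 250,644.7075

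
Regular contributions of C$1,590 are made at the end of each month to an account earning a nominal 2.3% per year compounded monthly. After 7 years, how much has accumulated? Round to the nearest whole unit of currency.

With 12 periods per year: i = 0.00191667, n = 84.
FV = PMT · [(1+i)^n − 1] / i = 1590 · 91.045550 = 144,762.4237

C$144,762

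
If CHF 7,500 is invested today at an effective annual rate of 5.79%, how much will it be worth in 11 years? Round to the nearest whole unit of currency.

CHF 13,930

FV = 7,500 × (1 + 0.0579)^11 = 13,930.0300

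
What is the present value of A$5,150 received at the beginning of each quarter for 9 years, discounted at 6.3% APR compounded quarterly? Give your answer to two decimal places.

A$142,905.17

With 4 periods per year: i = 0.01575, n = 36.
PV = PMT · [1 − (1+i)^(−n)] / i × (1+i) = 5150 · 27.748578 = 142,905.1742
(annuity-due: payments at period start, so ×(1+i).)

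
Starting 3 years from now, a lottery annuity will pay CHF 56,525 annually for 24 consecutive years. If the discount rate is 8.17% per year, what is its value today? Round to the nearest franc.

CHF 501,503

Value one period before first payment (t=2): 56525 × [1 − (1+0.0817)^(−24)] / 0.0817 = 56525 × 10.381182 = 586,796.3030
Discount back 2 years: 586,796.3030 × (1+0.0817)^(−2) = 586,796.3030 × 0.854646 = 501,503.2012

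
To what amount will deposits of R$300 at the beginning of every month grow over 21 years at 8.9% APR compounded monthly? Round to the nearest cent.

i = 0.089/12 = 0.00741667 per month; n = 21·12 = 252.
FV = 300 × [(1+0.00741667)^252 − 1] / 0.00741667 × (1+i) = 300 × 738.551161 = 221,565.3484
(annuity-due: payments at period start, so ×(1+i).)

R$221,565.35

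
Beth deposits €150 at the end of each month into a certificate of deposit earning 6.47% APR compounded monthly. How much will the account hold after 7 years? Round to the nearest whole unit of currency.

€15,884

i = 0.0647/12 = 0.00539167 per month; n = 7·12 = 84.
Accumulation factor s(84|0.00539167) = 105.895743; FV = 150 × 105.895743 = 15,884.3615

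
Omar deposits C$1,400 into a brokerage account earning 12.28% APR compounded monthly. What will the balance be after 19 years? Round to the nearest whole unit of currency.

With 12 periods per year: i = 0.0102333, n = 228.
FV = PV·(1+i)^n = 1,400 × 10.189346 = 14,265.0837

C$14,265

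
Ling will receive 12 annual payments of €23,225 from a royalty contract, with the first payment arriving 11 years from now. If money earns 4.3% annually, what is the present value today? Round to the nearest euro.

Value one period before first payment (t=10): 23225 × [1 − (1+0.043)^(−12)] / 0.043 = 23225 × 9.223805 = 214,222.8785
Discount back 10 years: 214,222.8785 × (1+0.043)^(−10) = 214,222.8785 × 0.656382 = 140,612.1233

€140,612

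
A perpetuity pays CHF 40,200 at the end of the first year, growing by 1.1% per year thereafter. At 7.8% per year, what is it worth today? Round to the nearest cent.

CHF 600,000.00

PV = PMT / (i − g) = 40200 / (0.078 − 0.011) = 40200 / 0.067000 = 600,000.0000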